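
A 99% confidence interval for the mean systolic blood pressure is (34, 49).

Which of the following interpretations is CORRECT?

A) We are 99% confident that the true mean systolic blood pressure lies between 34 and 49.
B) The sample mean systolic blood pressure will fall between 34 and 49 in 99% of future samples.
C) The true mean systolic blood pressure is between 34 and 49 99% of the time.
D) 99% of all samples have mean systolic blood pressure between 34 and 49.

A confidence interval represents our confidence in the procedure, not a probability statement about the parameter.

Key concept: If we repeated this sampling process many times and computed a 99% CI each time, about 99% of those intervals would contain the true population parameter.

For this specific interval (34, 49):
- Midpoint (point estimate): 41.5
- Margin of error: 7.5

The correct interpretation is the one stating confidence that the true parameter lies in the interval — option A.

A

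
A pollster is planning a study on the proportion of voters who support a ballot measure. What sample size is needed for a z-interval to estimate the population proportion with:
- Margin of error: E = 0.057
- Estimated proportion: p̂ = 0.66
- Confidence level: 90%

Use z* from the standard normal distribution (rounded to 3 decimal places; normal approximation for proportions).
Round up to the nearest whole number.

Using z* for proportion z-interval (normal approximation).

For 90% confidence, z* = 1.645 (from standard normal table)

Sample size formula for proportion z-interval: n = z*²p̂(1-p̂)/E²

n = 1.645² × 0.66 × 0.34 / 0.057²
  = 2.706025 × 0.2244 / 0.003249
  = 186.8981

Round up to the nearest whole number: n = 187

187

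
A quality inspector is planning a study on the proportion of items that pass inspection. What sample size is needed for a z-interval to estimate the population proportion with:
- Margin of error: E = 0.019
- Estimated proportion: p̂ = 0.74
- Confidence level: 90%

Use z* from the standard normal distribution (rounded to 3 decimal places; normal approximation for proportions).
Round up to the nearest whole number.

Using z* for proportion z-interval (normal approximation).

For 90% confidence, z* = 1.645 (from standard normal table)

Sample size formula for proportion z-interval: n = z*²p̂(1-p̂)/E²

n = 1.645² × 0.74 × 0.26 / 0.019²
  = 2.706025 × 0.1924 / 0.000361
  = 1442.2139

Round up to the nearest whole number: n = 1443

1443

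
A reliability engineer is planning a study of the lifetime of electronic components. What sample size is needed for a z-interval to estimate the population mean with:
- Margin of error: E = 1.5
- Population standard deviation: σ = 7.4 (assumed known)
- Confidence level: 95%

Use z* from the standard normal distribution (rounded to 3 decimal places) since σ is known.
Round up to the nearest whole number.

Using z* since population σ is known (z-interval formula).

For 95% confidence, z* = 1.96 (from standard normal table)

Sample size formula for z-interval: n = (z*σ/E)²

n = (1.96 × 7.4 / 1.5)²
  = (9.669333)²
  = 93.4960

Round up to the nearest whole number: n = 94

94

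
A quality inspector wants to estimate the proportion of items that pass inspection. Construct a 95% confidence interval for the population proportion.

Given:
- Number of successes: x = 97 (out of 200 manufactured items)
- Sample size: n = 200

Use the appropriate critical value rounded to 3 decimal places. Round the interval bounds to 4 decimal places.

Sample proportion: p̂ = 97/200 = 0.485000

Check conditions for normal approximation:
  np̂ = 97 ≥ 10 ✓
  n(1-p̂) = 103 ≥ 10 ✓

The sample is large enough, so use a z-interval (normal approximation) for the proportion.

For 95% confidence, z* = 1.96 (from standard normal table)

Standard error: SE = √(p̂(1-p̂)/n) = √(0.485000×0.515000/200) = 0.03533943

Margin of error: E = z* × SE = 1.96 × 0.03533943 = 0.069265

Z-interval: p̂ ± E = 0.485000 ± 0.069265 = (0.415735, 0.554265)

Rounded to 4 decimal places:

(0.4157, 0.5543)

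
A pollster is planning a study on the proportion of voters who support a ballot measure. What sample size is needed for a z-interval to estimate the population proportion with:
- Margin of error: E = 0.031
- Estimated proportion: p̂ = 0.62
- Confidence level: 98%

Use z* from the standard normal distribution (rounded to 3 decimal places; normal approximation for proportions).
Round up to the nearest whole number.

Using z* for proportion z-interval (normal approximation).

For 98% confidence, z* = 2.326 (from standard normal table)

Sample size formula for proportion z-interval: n = z*²p̂(1-p̂)/E²

n = 2.326² × 0.62 × 0.38 / 0.031²
  = 5.410276 × 0.2356 / 0.000961
  = 1326.3902

Round up to the nearest whole number: n = 1327

1327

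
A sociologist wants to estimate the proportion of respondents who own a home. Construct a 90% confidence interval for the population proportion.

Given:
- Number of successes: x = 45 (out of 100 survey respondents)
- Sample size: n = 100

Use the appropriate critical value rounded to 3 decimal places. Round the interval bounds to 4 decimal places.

Sample proportion: p̂ = 45/100 = 0.450000

Check conditions for normal approximation:
  np̂ = 45 ≥ 10 ✓
  n(1-p̂) = 55 ≥ 10 ✓

The sample is large enough, so use a z-interval (normal approximation) for the proportion.

For 90% confidence, z* = 1.645 (from standard normal table)

Standard error: SE = √(p̂(1-p̂)/n) = √(0.450000×0.550000/100) = 0.04974937

Margin of error: E = z* × SE = 1.645 × 0.04974937 = 0.081838

Z-interval: p̂ ± E = 0.450000 ± 0.081838 = (0.368162, 0.531838)

Rounded to 4 decimal places:

(0.3682, 0.5318)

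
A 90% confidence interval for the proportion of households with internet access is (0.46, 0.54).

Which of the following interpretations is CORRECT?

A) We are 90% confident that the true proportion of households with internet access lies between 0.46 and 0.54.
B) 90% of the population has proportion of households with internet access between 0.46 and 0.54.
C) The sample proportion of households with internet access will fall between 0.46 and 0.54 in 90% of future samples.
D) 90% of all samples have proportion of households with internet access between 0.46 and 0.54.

A confidence interval represents our confidence in the procedure, not a probability statement about the parameter.

Key concept: If we repeated this sampling process many times and computed a 90% CI each time, about 90% of those intervals would contain the true population parameter.

For this specific interval (0.46, 0.54):
- Midpoint (point estimate): 0.5
- Margin of error: 0.04

The correct interpretation is the one stating confidence that the true parameter lies in the interval — option A.

A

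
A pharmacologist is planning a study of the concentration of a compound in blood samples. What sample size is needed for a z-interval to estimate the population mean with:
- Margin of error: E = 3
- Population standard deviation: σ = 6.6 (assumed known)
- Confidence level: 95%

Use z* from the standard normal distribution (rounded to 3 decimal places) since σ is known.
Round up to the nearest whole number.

Using z* since population σ is known (z-interval formula).

For 95% confidence, z* = 1.96 (from standard normal table)

Sample size formula for z-interval: n = (z*σ/E)²

n = (1.96 × 6.6 / 3)²
  = (4.312000)²
  = 18.5933

Round up to the nearest whole number: n = 19

19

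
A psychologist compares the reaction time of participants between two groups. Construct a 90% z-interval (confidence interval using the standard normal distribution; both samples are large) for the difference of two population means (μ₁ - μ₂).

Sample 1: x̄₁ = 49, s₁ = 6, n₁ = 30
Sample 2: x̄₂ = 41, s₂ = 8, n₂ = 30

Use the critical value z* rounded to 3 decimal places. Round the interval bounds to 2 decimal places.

Both samples are large (n₁ = 30 ≥ 30, n₂ = 30 ≥ 30), so a z-interval for the difference of means applies.

Point estimate: x̄₁ - x̄₂ = 49 - 41 = 8

Standard error: SE = √(s₁²/n₁ + s₂²/n₂)
= √(6²/30 + 8²/30)
= √(1.200000 + 2.133333)
= 1.825742

For 90% confidence, z* = 1.645 (from standard normal table)
Margin of error: E = z* × SE = 1.645 × 1.825742 = 3.0033

Z-interval: (x̄₁ - x̄₂) ± E = 8 ± 3.0033 = (4.9967, 11.0033)

Rounded to 2 decimal places:

(5.00, 11.00)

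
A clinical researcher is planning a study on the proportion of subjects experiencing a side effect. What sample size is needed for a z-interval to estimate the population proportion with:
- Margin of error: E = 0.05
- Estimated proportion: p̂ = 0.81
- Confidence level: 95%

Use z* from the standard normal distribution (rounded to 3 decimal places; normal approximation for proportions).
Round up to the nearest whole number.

Using z* for proportion z-interval (normal approximation).

For 95% confidence, z* = 1.96 (from standard normal table)

Sample size formula for proportion z-interval: n = z*²p̂(1-p̂)/E²

n = 1.96² × 0.81 × 0.19 / 0.05²
  = 3.8416 × 0.1539 / 0.0025
  = 236.4889

Round up to the nearest whole number: n = 237

237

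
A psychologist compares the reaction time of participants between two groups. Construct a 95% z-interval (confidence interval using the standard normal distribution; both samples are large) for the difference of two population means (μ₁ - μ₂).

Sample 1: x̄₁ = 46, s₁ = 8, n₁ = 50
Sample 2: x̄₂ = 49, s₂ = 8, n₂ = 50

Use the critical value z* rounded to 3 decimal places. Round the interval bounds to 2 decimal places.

Both samples are large (n₁ = 50 ≥ 30, n₂ = 50 ≥ 30), so a z-interval for the difference of means applies.

Point estimate: x̄₁ - x̄₂ = 46 - 49 = -3

Standard error: SE = √(s₁²/n₁ + s₂²/n₂)
= √(8²/50 + 8²/50)
= √(1.280000 + 1.280000)
= 1.600000

For 95% confidence, z* = 1.96 (from standard normal table)
Margin of error: E = z* × SE = 1.96 × 1.600000 = 3.1360

Z-interval: (x̄₁ - x̄₂) ± E = -3 ± 3.1360 = (-6.1360, 0.1360)

Rounded to 2 decimal places:

(-6.14, 0.14)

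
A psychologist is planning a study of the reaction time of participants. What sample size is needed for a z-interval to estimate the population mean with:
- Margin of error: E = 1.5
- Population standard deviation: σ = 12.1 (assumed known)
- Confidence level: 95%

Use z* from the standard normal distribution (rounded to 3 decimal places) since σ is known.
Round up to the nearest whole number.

Using z* since population σ is known (z-interval formula).

For 95% confidence, z* = 1.96 (from standard normal table)

Sample size formula for z-interval: n = (z*σ/E)²

n = (1.96 × 12.1 / 1.5)²
  = (15.810667)²
  = 249.9772

Round up to the nearest whole number: n = 250

250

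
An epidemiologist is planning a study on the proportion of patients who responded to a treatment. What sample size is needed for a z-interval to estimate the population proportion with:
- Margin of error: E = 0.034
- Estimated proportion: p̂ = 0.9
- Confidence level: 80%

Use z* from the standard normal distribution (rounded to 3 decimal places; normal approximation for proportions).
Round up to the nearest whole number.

Using z* for proportion z-interval (normal approximation).

For 80% confidence, z* = 1.282 (from standard normal table)

Sample size formula for proportion z-interval: n = z*²p̂(1-p̂)/E²

n = 1.282² × 0.9 × 0.1 / 0.034²
  = 1.643524 × 0.09 / 0.001156
  = 127.9560

Round up to the nearest whole number: n = 128

128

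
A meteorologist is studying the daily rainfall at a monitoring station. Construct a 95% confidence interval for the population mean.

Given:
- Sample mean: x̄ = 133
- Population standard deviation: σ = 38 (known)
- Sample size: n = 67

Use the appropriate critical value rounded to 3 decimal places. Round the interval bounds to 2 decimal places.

The population standard deviation σ is known, so use a z-interval (standard normal critical value).

For 95% confidence, z* = 1.96 (from standard normal table)

Standard error: SE = σ/√n = 38/√67 = 4.642439

Margin of error: E = z* × SE = 1.96 × 4.642439 = 9.0992

Z-interval: x̄ ± E = 133 ± 9.0992 = (123.9008, 142.0992)

Rounded to 2 decimal places:

(123.90, 142.10)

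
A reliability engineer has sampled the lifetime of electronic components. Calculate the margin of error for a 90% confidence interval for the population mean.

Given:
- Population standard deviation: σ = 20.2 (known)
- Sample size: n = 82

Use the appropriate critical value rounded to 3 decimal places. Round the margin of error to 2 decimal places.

The population standard deviation σ is known, so use the z-interval margin of error formula.

For 90% confidence, z* = 1.645 (from standard normal table)

Margin of error formula for z-interval: E = z* × σ/√n

E = 1.645 × 20.2/√82
  = 1.645 × 2.230717
  = 3.6695

Rounded to 2 decimal places:

3.67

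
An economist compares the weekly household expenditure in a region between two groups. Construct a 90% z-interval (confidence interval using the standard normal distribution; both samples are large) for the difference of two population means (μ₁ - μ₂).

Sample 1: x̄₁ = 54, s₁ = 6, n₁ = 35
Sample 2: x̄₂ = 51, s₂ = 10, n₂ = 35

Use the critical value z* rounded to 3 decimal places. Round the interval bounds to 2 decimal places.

Both samples are large (n₁ = 35 ≥ 30, n₂ = 35 ≥ 30), so a z-interval for the difference of means applies.

Point estimate: x̄₁ - x̄₂ = 54 - 51 = 3

Standard error: SE = √(s₁²/n₁ + s₂²/n₂)
= √(6²/35 + 10²/35)
= √(1.028571 + 2.857143)
= 1.971222

For 90% confidence, z* = 1.645 (from standard normal table)
Margin of error: E = z* × SE = 1.645 × 1.971222 = 3.2427

Z-interval: (x̄₁ - x̄₂) ± E = 3 ± 3.2427 = (-0.2427, 6.2427)

Rounded to 2 decimal places:

(-0.24, 6.24)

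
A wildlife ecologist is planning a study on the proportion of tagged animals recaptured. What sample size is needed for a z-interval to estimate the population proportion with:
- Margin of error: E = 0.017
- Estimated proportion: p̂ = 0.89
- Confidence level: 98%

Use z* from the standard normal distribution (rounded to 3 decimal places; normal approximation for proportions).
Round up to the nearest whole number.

Using z* for proportion z-interval (normal approximation).

For 98% confidence, z* = 2.326 (from standard normal table)

Sample size formula for proportion z-interval: n = z*²p̂(1-p̂)/E²

n = 2.326² × 0.89 × 0.11 / 0.017²
  = 5.410276 × 0.0979 / 0.000289
  = 1832.7544

Round up to the nearest whole number: n = 1833

1833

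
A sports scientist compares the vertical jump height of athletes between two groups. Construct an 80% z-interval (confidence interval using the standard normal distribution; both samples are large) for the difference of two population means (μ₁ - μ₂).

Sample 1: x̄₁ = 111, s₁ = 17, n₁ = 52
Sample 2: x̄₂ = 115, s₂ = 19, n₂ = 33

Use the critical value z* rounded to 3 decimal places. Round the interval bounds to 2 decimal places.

Both samples are large (n₁ = 52 ≥ 30, n₂ = 33 ≥ 30), so a z-interval for the difference of means applies.

Point estimate: x̄₁ - x̄₂ = 111 - 115 = -4

Standard error: SE = √(s₁²/n₁ + s₂²/n₂)
= √(17²/52 + 19²/33)
= √(5.557692 + 10.939394)
= 4.061661

For 80% confidence, z* = 1.282 (from standard normal table)
Margin of error: E = z* × SE = 1.282 × 4.061661 = 5.2070

Z-interval: (x̄₁ - x̄₂) ± E = -4 ± 5.2070 = (-9.2070, 1.2070)

Rounded to 2 decimal places:

(-9.21, 1.21)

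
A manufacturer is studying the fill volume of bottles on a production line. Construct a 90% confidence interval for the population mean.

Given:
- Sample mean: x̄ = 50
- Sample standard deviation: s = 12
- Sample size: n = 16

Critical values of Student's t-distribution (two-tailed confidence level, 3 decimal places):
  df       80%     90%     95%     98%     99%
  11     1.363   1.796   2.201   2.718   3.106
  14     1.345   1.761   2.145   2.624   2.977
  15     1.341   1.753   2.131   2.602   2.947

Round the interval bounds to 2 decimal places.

The population standard deviation σ is unknown (only the sample standard deviation s is given), so use a t-interval with df = n - 1 = 16 - 1 = 15.

For 90% confidence with df = 15, t* = 1.753 (from t-table)

Standard error: SE = s/√n = 12/√16 = 3.000000

Margin of error: E = t* × SE = 1.753 × 3.000000 = 5.2590

T-interval: x̄ ± E = 50 ± 5.2590 = (44.7410, 55.2590)

Rounded to 2 decimal places:

(44.74, 55.26)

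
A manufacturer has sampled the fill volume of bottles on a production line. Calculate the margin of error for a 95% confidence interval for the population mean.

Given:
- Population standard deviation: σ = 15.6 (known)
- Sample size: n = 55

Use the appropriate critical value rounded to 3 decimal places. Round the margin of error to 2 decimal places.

The population standard deviation σ is known, so use the z-interval margin of error formula.

For 95% confidence, z* = 1.96 (from standard normal table)

Margin of error formula for z-interval: E = z* × σ/√n

E = 1.96 × 15.6/√55
  = 1.96 × 2.103504
  = 4.1229

Rounded to 2 decimal places:

4.12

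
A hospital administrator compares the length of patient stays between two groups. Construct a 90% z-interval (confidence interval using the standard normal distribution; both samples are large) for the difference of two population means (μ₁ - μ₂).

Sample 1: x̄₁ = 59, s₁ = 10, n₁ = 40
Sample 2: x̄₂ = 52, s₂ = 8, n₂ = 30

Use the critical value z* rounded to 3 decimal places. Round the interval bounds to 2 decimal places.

Both samples are large (n₁ = 40 ≥ 30, n₂ = 30 ≥ 30), so a z-interval for the difference of means applies.

Point estimate: x̄₁ - x̄₂ = 59 - 52 = 7

Standard error: SE = √(s₁²/n₁ + s₂²/n₂)
= √(10²/40 + 8²/30)
= √(2.500000 + 2.133333)
= 2.152518

For 90% confidence, z* = 1.645 (from standard normal table)
Margin of error: E = z* × SE = 1.645 × 2.152518 = 3.5409

Z-interval: (x̄₁ - x̄₂) ± E = 7 ± 3.5409 = (3.4591, 10.5409)

Rounded to 2 decimal places:

(3.46, 10.54)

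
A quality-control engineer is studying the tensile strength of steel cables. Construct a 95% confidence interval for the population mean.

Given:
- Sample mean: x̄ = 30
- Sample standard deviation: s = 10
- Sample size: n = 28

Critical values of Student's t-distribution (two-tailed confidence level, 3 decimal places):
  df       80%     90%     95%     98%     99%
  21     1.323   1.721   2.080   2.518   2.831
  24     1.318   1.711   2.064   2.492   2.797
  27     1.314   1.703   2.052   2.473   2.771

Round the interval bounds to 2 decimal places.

The population standard deviation σ is unknown (only the sample standard deviation s is given), so use a t-interval with df = n - 1 = 28 - 1 = 27.

For 95% confidence with df = 27, t* = 2.052 (from t-table)

Standard error: SE = s/√n = 10/√28 = 1.889822

Margin of error: E = t* × SE = 2.052 × 1.889822 = 3.8779

T-interval: x̄ ± E = 30 ± 3.8779 = (26.1221, 33.8779)

Rounded to 2 decimal places:

(26.12, 33.88)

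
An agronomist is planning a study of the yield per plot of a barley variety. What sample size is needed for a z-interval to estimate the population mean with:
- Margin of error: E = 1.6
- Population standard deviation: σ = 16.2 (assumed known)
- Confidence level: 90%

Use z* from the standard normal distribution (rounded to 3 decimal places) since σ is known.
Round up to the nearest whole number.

Using z* since population σ is known (z-interval formula).

For 90% confidence, z* = 1.645 (from standard normal table)

Sample size formula for z-interval: n = (z*σ/E)²

n = (1.645 × 16.2 / 1.6)²
  = (16.655625)²
  = 277.4098

Round up to the nearest whole number: n = 278

278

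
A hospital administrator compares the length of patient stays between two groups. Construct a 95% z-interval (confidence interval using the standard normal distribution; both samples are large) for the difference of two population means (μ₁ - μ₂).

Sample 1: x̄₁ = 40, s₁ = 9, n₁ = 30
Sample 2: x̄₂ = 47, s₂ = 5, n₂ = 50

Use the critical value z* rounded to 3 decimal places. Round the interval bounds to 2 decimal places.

Both samples are large (n₁ = 30 ≥ 30, n₂ = 50 ≥ 30), so a z-interval for the difference of means applies.

Point estimate: x̄₁ - x̄₂ = 40 - 47 = -7

Standard error: SE = √(s₁²/n₁ + s₂²/n₂)
= √(9²/30 + 5²/50)
= √(2.700000 + 0.500000)
= 1.788854

For 95% confidence, z* = 1.96 (from standard normal table)
Margin of error: E = z* × SE = 1.96 × 1.788854 = 3.5062

Z-interval: (x̄₁ - x̄₂) ± E = -7 ± 3.5062 = (-10.5062, -3.4938)

Rounded to 2 decimal places:

(-10.51, -3.49)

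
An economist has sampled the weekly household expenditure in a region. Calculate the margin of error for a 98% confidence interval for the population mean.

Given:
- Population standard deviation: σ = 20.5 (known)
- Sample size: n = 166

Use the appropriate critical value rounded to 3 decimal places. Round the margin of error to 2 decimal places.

The population standard deviation σ is known, so use the z-interval margin of error formula.

For 98% confidence, z* = 2.326 (from standard normal table)

Margin of error formula for z-interval: E = z* × σ/√n

E = 2.326 × 20.5/√166
  = 2.326 × 1.591109
  = 3.7009

Rounded to 2 decimal places:

3.70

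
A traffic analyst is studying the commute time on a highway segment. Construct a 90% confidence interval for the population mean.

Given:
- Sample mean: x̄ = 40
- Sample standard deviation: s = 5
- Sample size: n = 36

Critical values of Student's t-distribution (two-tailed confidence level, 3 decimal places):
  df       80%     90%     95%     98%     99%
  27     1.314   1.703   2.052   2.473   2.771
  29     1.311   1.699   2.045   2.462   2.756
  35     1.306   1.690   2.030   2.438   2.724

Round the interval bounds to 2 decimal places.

The population standard deviation σ is unknown (only the sample standard deviation s is given), so use a t-interval with df = n - 1 = 36 - 1 = 35.

For 90% confidence with df = 35, t* = 1.690 (from t-table)

Standard error: SE = s/√n = 5/√36 = 0.833333

Margin of error: E = t* × SE = 1.690 × 0.833333 = 1.4083

T-interval: x̄ ± E = 40 ± 1.4083 = (38.5917, 41.4083)

Rounded to 2 decimal places:

(38.59, 41.41)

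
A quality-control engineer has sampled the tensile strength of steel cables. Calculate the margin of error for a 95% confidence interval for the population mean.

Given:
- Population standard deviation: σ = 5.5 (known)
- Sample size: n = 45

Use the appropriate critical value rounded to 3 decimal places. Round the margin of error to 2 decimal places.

The population standard deviation σ is known, so use the z-interval margin of error formula.

For 95% confidence, z* = 1.96 (from standard normal table)

Margin of error formula for z-interval: E = z* × σ/√n

E = 1.96 × 5.5/√45
  = 1.96 × 0.819892
  = 1.6070

Rounded to 2 decimal places:

1.61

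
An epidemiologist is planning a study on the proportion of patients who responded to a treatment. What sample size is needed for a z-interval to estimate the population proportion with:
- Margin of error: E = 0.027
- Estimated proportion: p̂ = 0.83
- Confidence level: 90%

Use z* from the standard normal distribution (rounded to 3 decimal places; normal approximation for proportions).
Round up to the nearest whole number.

Using z* for proportion z-interval (normal approximation).

For 90% confidence, z* = 1.645 (from standard normal table)

Sample size formula for proportion z-interval: n = z*²p̂(1-p̂)/E²

n = 1.645² × 0.83 × 0.17 / 0.027²
  = 2.706025 × 0.1411 / 0.000729
  = 523.7587

Round up to the nearest whole number: n = 524

524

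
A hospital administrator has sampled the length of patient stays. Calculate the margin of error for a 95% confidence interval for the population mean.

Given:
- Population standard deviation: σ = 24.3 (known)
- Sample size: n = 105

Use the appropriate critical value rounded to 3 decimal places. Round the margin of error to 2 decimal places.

The population standard deviation σ is known, so use the z-interval margin of error formula.

For 95% confidence, z* = 1.96 (from standard normal table)

Margin of error formula for z-interval: E = z* × σ/√n

E = 1.96 × 24.3/√105
  = 1.96 × 2.371437
  = 4.6480

Rounded to 2 decimal places:

4.65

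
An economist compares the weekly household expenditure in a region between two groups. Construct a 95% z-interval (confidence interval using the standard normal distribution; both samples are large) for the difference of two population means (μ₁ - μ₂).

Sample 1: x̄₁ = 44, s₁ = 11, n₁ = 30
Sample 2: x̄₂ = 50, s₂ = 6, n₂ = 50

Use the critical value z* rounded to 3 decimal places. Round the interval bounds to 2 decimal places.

Both samples are large (n₁ = 30 ≥ 30, n₂ = 50 ≥ 30), so a z-interval for the difference of means applies.

Point estimate: x̄₁ - x̄₂ = 44 - 50 = -6

Standard error: SE = √(s₁²/n₁ + s₂²/n₂)
= √(11²/30 + 6²/50)
= √(4.033333 + 0.720000)
= 2.180214

For 95% confidence, z* = 1.96 (from standard normal table)
Margin of error: E = z* × SE = 1.96 × 2.180214 = 4.2732

Z-interval: (x̄₁ - x̄₂) ± E = -6 ± 4.2732 = (-10.2732, -1.7268)

Rounded to 2 decimal places:

(-10.27, -1.73)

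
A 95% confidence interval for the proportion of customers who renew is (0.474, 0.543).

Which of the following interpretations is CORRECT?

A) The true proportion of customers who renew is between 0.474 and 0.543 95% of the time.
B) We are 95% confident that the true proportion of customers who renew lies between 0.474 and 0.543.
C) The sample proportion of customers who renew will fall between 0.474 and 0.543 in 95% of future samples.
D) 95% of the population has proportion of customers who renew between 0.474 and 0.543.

A confidence interval represents our confidence in the procedure, not a probability statement about the parameter.

Key concept: If we repeated this sampling process many times and computed a 95% CI each time, about 95% of those intervals would contain the true population parameter.

For this specific interval (0.474, 0.543):
- Midpoint (point estimate): 0.5085
- Margin of error: 0.0345

The correct interpretation is the one stating confidence that the true parameter lies in the interval — option B.

B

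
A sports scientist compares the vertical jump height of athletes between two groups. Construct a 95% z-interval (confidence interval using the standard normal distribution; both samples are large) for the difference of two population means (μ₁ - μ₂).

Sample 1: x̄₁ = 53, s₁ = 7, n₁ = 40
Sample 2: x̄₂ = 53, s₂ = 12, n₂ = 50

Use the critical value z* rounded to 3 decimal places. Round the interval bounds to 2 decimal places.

Both samples are large (n₁ = 40 ≥ 30, n₂ = 50 ≥ 30), so a z-interval for the difference of means applies.

Point estimate: x̄₁ - x̄₂ = 53 - 53 = 0

Standard error: SE = √(s₁²/n₁ + s₂²/n₂)
= √(7²/40 + 12²/50)
= √(1.225000 + 2.880000)
= 2.026080

For 95% confidence, z* = 1.96 (from standard normal table)
Margin of error: E = z* × SE = 1.96 × 2.026080 = 3.9711

Z-interval: (x̄₁ - x̄₂) ± E = 0 ± 3.9711 = (-3.9711, 3.9711)

Rounded to 2 decimal places:

(-3.97, 3.97)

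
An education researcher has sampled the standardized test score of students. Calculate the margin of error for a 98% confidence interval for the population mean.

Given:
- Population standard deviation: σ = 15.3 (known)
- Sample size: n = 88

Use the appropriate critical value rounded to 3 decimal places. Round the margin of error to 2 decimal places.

The population standard deviation σ is known, so use the z-interval margin of error formula.

For 98% confidence, z* = 2.326 (from standard normal table)

Margin of error formula for z-interval: E = z* × σ/√n

E = 2.326 × 15.3/√88
  = 2.326 × 1.630985
  = 3.7937

Rounded to 2 decimal places:

3.79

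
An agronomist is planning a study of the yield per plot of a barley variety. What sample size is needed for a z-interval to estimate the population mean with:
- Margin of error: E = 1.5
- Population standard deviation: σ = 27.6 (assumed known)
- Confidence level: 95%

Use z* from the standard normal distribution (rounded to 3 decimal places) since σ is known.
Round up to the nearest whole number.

Using z* since population σ is known (z-interval formula).

For 95% confidence, z* = 1.96 (from standard normal table)

Sample size formula for z-interval: n = (z*σ/E)²

n = (1.96 × 27.6 / 1.5)²
  = (36.064000)²
  = 1300.6121

Round up to the nearest whole number: n = 1301

1301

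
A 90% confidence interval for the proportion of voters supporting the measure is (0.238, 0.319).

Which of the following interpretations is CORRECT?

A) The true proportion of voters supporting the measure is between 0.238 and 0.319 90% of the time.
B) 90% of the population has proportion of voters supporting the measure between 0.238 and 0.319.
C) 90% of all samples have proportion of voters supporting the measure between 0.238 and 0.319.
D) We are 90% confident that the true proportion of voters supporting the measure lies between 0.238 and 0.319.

A confidence interval represents our confidence in the procedure, not a probability statement about the parameter.

Key concept: If we repeated this sampling process many times and computed a 90% CI each time, about 90% of those intervals would contain the true population parameter.

For this specific interval (0.238, 0.319):
- Midpoint (point estimate): 0.2785
- Margin of error: 0.0405

The correct interpretation is the one stating confidence that the true parameter lies in the interval — option D.

D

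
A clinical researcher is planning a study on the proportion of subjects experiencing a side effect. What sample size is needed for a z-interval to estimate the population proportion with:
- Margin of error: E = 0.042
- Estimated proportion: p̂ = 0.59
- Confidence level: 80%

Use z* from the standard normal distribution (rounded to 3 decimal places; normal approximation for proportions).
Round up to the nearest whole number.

Using z* for proportion z-interval (normal approximation).

For 80% confidence, z* = 1.282 (from standard normal table)

Sample size formula for proportion z-interval: n = z*²p̂(1-p̂)/E²

n = 1.282² × 0.59 × 0.41 / 0.042²
  = 1.643524 × 0.2419 / 0.001764
  = 225.3789

Round up to the nearest whole number: n = 226

226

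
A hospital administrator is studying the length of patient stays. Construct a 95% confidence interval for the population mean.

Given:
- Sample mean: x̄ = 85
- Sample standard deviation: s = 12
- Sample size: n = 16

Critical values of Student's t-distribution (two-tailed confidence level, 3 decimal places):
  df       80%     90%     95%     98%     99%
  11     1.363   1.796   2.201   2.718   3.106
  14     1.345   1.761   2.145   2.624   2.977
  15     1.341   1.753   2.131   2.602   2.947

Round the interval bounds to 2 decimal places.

The population standard deviation σ is unknown (only the sample standard deviation s is given), so use a t-interval with df = n - 1 = 16 - 1 = 15.

For 95% confidence with df = 15, t* = 2.131 (from t-table)

Standard error: SE = s/√n = 12/√16 = 3.000000

Margin of error: E = t* × SE = 2.131 × 3.000000 = 6.3930

T-interval: x̄ ± E = 85 ± 6.3930 = (78.6070, 91.3930)

Rounded to 2 decimal places:

(78.61, 91.39)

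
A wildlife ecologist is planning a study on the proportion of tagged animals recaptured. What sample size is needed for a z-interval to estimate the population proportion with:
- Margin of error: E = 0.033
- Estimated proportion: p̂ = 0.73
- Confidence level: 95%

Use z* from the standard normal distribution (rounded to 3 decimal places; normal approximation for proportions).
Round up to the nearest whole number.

Using z* for proportion z-interval (normal approximation).

For 95% confidence, z* = 1.96 (from standard normal table)

Sample size formula for proportion z-interval: n = z*²p̂(1-p̂)/E²

n = 1.96² × 0.73 × 0.27 / 0.033²
  = 3.8416 × 0.1971 / 0.001089
  = 695.2979

Round up to the nearest whole number: n = 696

696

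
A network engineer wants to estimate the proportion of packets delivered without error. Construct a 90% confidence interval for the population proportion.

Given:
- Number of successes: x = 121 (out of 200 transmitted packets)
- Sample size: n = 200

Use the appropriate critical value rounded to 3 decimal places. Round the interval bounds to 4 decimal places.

Sample proportion: p̂ = 121/200 = 0.605000

Check conditions for normal approximation:
  np̂ = 121 ≥ 10 ✓
  n(1-p̂) = 79 ≥ 10 ✓

The sample is large enough, so use a z-interval (normal approximation) for the proportion.

For 90% confidence, z* = 1.645 (from standard normal table)

Standard error: SE = √(p̂(1-p̂)/n) = √(0.605000×0.395000/200) = 0.03456696

Margin of error: E = z* × SE = 1.645 × 0.03456696 = 0.056863

Z-interval: p̂ ± E = 0.605000 ± 0.056863 = (0.548137, 0.661863)

Rounded to 4 decimal places:

(0.5481, 0.6619)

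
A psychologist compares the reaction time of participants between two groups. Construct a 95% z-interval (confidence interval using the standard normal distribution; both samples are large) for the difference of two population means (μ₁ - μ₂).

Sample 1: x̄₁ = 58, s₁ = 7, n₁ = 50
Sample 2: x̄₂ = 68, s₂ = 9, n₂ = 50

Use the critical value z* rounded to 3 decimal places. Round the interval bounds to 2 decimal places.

Both samples are large (n₁ = 50 ≥ 30, n₂ = 50 ≥ 30), so a z-interval for the difference of means applies.

Point estimate: x̄₁ - x̄₂ = 58 - 68 = -10

Standard error: SE = √(s₁²/n₁ + s₂²/n₂)
= √(7²/50 + 9²/50)
= √(0.980000 + 1.620000)
= 1.612452

For 95% confidence, z* = 1.96 (from standard normal table)
Margin of error: E = z* × SE = 1.96 × 1.612452 = 3.1604

Z-interval: (x̄₁ - x̄₂) ± E = -10 ± 3.1604 = (-13.1604, -6.8396)

Rounded to 2 decimal places:

(-13.16, -6.84)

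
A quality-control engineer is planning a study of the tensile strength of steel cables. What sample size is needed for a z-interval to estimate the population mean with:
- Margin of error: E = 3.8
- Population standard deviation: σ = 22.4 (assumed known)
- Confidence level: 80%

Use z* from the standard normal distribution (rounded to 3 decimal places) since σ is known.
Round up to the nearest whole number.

Using z* since population σ is known (z-interval formula).

For 80% confidence, z* = 1.282 (from standard normal table)

Sample size formula for z-interval: n = (z*σ/E)²

n = (1.282 × 22.4 / 3.8)²
  = (7.557053)²
  = 57.1090

Round up to the nearest whole number: n = 58

58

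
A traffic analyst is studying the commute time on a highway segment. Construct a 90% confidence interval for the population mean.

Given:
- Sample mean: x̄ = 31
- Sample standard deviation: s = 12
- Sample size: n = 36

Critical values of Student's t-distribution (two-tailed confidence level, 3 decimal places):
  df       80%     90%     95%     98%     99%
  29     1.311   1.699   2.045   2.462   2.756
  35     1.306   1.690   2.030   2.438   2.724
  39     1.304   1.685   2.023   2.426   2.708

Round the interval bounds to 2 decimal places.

The population standard deviation σ is unknown (only the sample standard deviation s is given), so use a t-interval with df = n - 1 = 36 - 1 = 35.

For 90% confidence with df = 35, t* = 1.690 (from t-table)

Standard error: SE = s/√n = 12/√36 = 2.000000

Margin of error: E = t* × SE = 1.690 × 2.000000 = 3.3800

T-interval: x̄ ± E = 31 ± 3.3800 = (27.6200, 34.3800)

Rounded to 2 decimal places:

(27.62, 34.38)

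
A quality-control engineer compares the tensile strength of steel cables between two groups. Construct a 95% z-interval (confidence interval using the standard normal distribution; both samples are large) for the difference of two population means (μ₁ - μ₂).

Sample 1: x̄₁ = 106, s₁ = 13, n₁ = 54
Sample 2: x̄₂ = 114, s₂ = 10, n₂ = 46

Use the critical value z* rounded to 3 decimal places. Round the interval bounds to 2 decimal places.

Both samples are large (n₁ = 54 ≥ 30, n₂ = 46 ≥ 30), so a z-interval for the difference of means applies.

Point estimate: x̄₁ - x̄₂ = 106 - 114 = -8

Standard error: SE = √(s₁²/n₁ + s₂²/n₂)
= √(13²/54 + 10²/46)
= √(3.129630 + 2.173913)
= 2.302942

For 95% confidence, z* = 1.96 (from standard normal table)
Margin of error: E = z* × SE = 1.96 × 2.302942 = 4.5138

Z-interval: (x̄₁ - x̄₂) ± E = -8 ± 4.5138 = (-12.5138, -3.4862)

Rounded to 2 decimal places:

(-12.51, -3.49)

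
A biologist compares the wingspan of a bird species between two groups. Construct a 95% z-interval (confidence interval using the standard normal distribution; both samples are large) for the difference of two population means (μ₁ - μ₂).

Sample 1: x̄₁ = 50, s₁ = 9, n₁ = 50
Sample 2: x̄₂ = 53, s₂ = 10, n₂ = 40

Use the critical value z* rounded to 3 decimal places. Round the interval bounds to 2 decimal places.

Both samples are large (n₁ = 50 ≥ 30, n₂ = 40 ≥ 30), so a z-interval for the difference of means applies.

Point estimate: x̄₁ - x̄₂ = 50 - 53 = -3

Standard error: SE = √(s₁²/n₁ + s₂²/n₂)
= √(9²/50 + 10²/40)
= √(1.620000 + 2.500000)
= 2.029778

For 95% confidence, z* = 1.96 (from standard normal table)
Margin of error: E = z* × SE = 1.96 × 2.029778 = 3.9784

Z-interval: (x̄₁ - x̄₂) ± E = -3 ± 3.9784 = (-6.9784, 0.9784)

Rounded to 2 decimal places:

(-6.98, 0.98)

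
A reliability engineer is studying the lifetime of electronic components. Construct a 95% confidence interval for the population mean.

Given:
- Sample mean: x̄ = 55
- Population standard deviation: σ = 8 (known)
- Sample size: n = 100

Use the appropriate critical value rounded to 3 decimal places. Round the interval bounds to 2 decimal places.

The population standard deviation σ is known, so use a z-interval (standard normal critical value).

For 95% confidence, z* = 1.96 (from standard normal table)

Standard error: SE = σ/√n = 8/√100 = 0.800000

Margin of error: E = z* × SE = 1.96 × 0.800000 = 1.5680

Z-interval: x̄ ± E = 55 ± 1.5680 = (53.4320, 56.5680)

Rounded to 2 decimal places:

(53.43, 56.57)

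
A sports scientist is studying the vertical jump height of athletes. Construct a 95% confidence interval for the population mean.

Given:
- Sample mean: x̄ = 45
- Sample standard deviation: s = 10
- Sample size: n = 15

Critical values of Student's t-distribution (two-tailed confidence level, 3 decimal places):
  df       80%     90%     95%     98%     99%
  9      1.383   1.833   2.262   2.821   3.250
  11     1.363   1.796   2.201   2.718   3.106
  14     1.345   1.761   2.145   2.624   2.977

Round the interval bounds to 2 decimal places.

The population standard deviation σ is unknown (only the sample standard deviation s is given), so use a t-interval with df = n - 1 = 15 - 1 = 14.

For 95% confidence with df = 14, t* = 2.145 (from t-table)

Standard error: SE = s/√n = 10/√15 = 2.581989

Margin of error: E = t* × SE = 2.145 × 2.581989 = 5.5384

T-interval: x̄ ± E = 45 ± 5.5384 = (39.4616, 50.5384)

Rounded to 2 decimal places:

(39.46, 50.54)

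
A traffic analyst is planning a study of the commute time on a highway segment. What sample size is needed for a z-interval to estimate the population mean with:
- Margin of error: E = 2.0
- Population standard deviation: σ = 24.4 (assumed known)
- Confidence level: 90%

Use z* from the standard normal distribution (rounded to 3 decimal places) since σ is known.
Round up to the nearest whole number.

Using z* since population σ is known (z-interval formula).

For 90% confidence, z* = 1.645 (from standard normal table)

Sample size formula for z-interval: n = (z*σ/E)²

n = (1.645 × 24.4 / 2.0)²
  = (20.069000)²
  = 402.7648

Round up to the nearest whole number: n = 403

403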